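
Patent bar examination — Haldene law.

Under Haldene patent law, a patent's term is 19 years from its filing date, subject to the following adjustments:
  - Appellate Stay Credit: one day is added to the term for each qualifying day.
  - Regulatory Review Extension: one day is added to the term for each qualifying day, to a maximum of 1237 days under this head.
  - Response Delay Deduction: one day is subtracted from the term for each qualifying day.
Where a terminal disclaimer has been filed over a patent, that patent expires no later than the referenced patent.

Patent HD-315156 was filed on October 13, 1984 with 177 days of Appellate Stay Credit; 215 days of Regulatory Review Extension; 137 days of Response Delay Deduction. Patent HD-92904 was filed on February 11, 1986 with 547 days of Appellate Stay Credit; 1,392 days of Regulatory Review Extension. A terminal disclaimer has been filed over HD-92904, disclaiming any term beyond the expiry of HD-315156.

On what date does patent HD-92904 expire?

Natural term of HD-92904:
  Base: filing + 19 years → 11 February 2005.
  Appellate Stay Credit: +547 days → 12 August 2006.
  Regulatory Review Extension: 1392 days claimed exceeds the 1237-day cap, so +1237 days → 31 December 2009.
Expiry of referenced patent HD-315156:
  Base: filing + 19 years → 13 October 2003.
  Appellate Stay Credit: +177 days → 7 April 2004.
  Regulatory Review Extension: 215 days (within the 1237-day cap) → +215 days → 8 November 2004.
  Response Delay Deduction: −137 days → 24 June 2004.
Terminal disclaimer: HD-92904 expires on the earlier of 31 December 2009 and 24 June 2004.

June 24, 2004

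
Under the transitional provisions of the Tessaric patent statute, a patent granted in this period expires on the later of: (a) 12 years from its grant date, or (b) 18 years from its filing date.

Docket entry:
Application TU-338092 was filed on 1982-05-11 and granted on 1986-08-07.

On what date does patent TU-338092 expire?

May 11, 2000

(a) grant + 12 years → 7 August 1998.
(b) filing + 18 years → 11 May 2000.
Later of the two: 11 May 2000.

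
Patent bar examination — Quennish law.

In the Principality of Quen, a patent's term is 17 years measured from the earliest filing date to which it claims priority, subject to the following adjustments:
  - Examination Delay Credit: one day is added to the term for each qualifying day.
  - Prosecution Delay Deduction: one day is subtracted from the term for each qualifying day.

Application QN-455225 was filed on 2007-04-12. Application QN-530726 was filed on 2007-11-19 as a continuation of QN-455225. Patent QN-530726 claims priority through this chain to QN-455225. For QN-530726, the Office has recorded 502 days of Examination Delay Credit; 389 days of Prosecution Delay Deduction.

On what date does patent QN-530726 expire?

2024-08-03

Earliest priority filing: 12 April 2007.
Base term: 12 April 2007 + 17 years → 12 April 2024.
Examination Delay Credit: +502 days → 27 August 2025.
Prosecution Delay Deduction: −389 days → 3 August 2024.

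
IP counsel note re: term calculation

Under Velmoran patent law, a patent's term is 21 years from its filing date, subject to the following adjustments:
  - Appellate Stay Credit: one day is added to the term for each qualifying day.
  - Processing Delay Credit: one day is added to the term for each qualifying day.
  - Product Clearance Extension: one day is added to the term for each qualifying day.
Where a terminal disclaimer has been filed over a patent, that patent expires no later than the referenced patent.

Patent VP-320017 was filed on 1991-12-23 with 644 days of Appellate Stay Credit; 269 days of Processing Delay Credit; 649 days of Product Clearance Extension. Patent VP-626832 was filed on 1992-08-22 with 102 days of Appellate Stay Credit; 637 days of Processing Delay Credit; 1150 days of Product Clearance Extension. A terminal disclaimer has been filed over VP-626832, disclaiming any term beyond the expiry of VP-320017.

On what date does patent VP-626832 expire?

Natural term of VP-626832:
  Base: filing + 21 years → 22 August 2013.
  Appellate Stay Credit: +102 days → 2 December 2013.
  Processing Delay Credit: +637 days → 31 August 2015.
  Product Clearance Extension: +1150 days → 24 October 2018.
Expiry of referenced patent VP-320017:
  Base: filing + 21 years → 23 December 2012.
  Appellate Stay Credit: +644 days → 28 September 2014.
  Processing Delay Credit: +269 days → 24 June 2015.
  Product Clearance Extension: +649 days → 3 April 2017.
Terminal disclaimer: VP-626832 expires on the earlier of 24 October 2018 and 3 April 2017.

2017-04-03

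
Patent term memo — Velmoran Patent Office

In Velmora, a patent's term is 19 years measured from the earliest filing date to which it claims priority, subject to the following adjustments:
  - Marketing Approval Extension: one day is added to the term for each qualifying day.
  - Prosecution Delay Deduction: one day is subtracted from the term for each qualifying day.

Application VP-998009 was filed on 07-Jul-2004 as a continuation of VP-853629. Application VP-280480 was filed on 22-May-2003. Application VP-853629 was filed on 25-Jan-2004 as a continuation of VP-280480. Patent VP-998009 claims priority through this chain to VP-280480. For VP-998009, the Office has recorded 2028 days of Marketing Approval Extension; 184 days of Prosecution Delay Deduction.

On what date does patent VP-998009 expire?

June 9, 2027

Earliest priority filing: 22 May 2003.
Base term: 22 May 2003 + 19 years → 22 May 2022.
Marketing Approval Extension: +2028 days → 10 December 2027.
Prosecution Delay Deduction: −184 days → 9 June 2027.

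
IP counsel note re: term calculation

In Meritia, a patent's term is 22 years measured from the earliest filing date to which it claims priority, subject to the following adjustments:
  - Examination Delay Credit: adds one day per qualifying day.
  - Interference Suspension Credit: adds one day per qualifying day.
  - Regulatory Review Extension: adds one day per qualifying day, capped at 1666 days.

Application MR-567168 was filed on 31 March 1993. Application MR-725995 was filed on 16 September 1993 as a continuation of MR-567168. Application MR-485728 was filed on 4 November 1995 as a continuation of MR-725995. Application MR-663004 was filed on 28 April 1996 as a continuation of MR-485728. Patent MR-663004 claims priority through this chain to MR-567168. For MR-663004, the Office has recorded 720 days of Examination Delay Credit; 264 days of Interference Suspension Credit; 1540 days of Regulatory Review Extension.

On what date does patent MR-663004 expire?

Earliest priority filing: 31 March 1993.
Base term: 31 March 1993 + 22 years → 31 March 2015.
Examination Delay Credit: +720 days → 20 March 2017.
Interference Suspension Credit: +264 days → 9 December 2017.
Regulatory Review Extension: 1540 days (within the 1666-day cap) → +1540 days → 26 February 2022.

February 26, 2022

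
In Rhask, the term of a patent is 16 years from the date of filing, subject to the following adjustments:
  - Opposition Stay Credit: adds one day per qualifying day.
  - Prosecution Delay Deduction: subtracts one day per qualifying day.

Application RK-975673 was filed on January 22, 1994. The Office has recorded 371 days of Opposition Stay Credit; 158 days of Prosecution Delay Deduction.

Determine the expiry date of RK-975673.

2010-08-23

Base term: filing date + 16 years → 22 January 2010.
Opposition Stay Credit: +371 days → 28 January 2011.
Prosecution Delay Deduction: −158 days → 23 August 2010.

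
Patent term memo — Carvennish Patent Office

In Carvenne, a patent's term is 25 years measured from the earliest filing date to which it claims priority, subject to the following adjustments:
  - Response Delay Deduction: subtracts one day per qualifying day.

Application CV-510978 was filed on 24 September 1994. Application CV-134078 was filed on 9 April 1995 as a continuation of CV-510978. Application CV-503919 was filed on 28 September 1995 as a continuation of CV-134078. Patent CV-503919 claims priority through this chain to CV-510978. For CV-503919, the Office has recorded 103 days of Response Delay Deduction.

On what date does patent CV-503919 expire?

Earliest priority filing: 24 September 1994.
Base term: 24 September 1994 + 25 years → 24 September 2019.
Response Delay Deduction: −103 days → 13 June 2019.

June 13, 2019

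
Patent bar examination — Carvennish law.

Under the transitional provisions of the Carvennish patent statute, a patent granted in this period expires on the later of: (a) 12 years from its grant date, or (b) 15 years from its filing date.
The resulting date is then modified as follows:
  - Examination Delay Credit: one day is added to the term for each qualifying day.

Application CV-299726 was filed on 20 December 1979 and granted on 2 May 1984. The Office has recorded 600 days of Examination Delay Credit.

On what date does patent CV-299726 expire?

December 23, 1997

(a) grant + 12 years → 2 May 1996.
(b) filing + 15 years → 20 December 1994.
Later of the two: 2 May 1996.
Examination Delay Credit: +600 days → 23 December 1997.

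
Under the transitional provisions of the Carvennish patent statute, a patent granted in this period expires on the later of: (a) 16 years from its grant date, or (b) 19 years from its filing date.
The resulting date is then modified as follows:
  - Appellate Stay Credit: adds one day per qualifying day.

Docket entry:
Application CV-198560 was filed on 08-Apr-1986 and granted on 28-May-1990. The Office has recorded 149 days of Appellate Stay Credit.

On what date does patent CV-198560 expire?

(a) grant + 16 years → 28 May 2006.
(b) filing + 19 years → 8 April 2005.
Later of the two: 28 May 2006.
Appellate Stay Credit: +149 days → 24 October 2006.

October 24, 2006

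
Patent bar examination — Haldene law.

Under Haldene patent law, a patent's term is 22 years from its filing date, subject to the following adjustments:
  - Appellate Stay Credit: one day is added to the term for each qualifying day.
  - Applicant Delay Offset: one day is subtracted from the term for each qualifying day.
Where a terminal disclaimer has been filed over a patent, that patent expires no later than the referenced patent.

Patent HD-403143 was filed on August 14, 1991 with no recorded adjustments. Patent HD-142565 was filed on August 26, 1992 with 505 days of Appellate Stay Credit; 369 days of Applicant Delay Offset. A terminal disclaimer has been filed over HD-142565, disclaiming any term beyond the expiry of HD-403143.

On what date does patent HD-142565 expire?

2013-08-14

Natural term of HD-142565:
  Base: filing + 22 years → 26 August 2014.
  Appellate Stay Credit: +505 days → 13 January 2016.
  Applicant Delay Offset: −369 days → 9 January 2015.
Expiry of referenced patent HD-403143:
  Base: filing + 22 years → 14 August 2013.
Terminal disclaimer: HD-142565 expires on the earlier of 9 January 2015 and 14 August 2013.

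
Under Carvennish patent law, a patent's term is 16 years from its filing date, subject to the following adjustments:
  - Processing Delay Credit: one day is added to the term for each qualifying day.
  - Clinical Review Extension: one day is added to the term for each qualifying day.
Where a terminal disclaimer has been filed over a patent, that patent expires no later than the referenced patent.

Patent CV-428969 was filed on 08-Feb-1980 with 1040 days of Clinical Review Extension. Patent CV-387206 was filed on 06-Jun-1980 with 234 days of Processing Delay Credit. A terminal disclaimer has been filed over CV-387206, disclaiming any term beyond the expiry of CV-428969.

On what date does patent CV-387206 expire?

January 26, 1997

Natural term of CV-387206:
  Base: filing + 16 years → 6 June 1996.
  Processing Delay Credit: +234 days → 26 January 1997.
Expiry of referenced patent CV-428969:
  Base: filing + 16 years → 8 February 1996.
  Clinical Review Extension: +1040 days → 14 December 1998.
Terminal disclaimer: CV-387206 expires on the earlier of 26 January 1997 and 14 December 1998.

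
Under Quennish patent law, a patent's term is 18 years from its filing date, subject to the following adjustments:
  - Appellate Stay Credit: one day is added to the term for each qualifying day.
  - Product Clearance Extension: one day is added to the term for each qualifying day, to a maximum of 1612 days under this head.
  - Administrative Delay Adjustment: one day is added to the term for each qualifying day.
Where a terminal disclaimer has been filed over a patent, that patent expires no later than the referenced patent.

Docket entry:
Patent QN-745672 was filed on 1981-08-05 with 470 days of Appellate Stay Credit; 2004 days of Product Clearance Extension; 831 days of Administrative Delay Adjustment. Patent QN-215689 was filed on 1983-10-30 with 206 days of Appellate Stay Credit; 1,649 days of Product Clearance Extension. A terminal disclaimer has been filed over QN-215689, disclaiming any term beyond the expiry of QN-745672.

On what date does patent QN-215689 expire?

Natural term of QN-215689:
  Base: filing + 18 years → 30 October 2001.
  Appellate Stay Credit: +206 days → 24 May 2002.
  Product Clearance Extension: 1649 days claimed exceeds the 1612-day cap, so +1612 days → 22 October 2006.
Expiry of referenced patent QN-745672:
  Base: filing + 18 years → 5 August 1999.
  Appellate Stay Credit: +470 days → 17 November 2000.
  Product Clearance Extension: 2004 days claimed exceeds the 1612-day cap, so +1612 days → 17 April 2005.
  Administrative Delay Adjustment: +831 days → 27 July 2007.
Terminal disclaimer: QN-215689 expires on the earlier of 22 October 2006 and 27 July 2007.

October 22, 2006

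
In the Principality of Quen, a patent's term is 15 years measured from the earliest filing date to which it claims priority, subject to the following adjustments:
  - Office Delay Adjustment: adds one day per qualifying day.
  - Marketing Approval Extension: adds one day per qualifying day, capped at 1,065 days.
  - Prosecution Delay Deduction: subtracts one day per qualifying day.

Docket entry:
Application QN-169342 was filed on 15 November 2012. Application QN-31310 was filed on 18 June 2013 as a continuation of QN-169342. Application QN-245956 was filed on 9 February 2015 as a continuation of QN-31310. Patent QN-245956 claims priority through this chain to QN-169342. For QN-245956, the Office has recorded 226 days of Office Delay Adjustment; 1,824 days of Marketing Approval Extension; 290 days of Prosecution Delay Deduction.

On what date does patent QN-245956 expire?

Earliest priority filing: 15 November 2012.
Base term: 15 November 2012 + 15 years → 15 November 2027.
Office Delay Adjustment: +226 days → 28 June 2028.
Marketing Approval Extension: 1824 days claimed exceeds the 1065-day cap, so +1065 days → 29 May 2031.
Prosecution Delay Deduction: −290 days → 12 August 2030.

August 12, 2030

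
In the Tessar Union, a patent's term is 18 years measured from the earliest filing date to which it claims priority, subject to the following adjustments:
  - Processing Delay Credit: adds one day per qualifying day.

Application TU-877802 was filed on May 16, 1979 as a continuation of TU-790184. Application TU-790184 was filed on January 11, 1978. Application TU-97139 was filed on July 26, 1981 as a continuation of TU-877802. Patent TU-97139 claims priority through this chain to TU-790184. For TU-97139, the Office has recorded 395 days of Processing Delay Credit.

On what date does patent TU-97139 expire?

Earliest priority filing: 11 January 1978.
Base term: 11 January 1978 + 18 years → 11 January 1996.
Processing Delay Credit: +395 days → 9 February 1997.

1997-02-09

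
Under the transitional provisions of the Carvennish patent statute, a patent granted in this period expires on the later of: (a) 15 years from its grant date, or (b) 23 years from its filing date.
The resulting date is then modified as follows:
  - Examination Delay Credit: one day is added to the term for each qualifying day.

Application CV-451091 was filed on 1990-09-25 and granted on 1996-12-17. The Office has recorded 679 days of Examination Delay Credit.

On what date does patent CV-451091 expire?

August 5, 2015

(a) grant + 15 years → 17 December 2011.
(b) filing + 23 years → 25 September 2013.
Later of the two: 25 September 2013.
Examination Delay Credit: +679 days → 5 August 2015.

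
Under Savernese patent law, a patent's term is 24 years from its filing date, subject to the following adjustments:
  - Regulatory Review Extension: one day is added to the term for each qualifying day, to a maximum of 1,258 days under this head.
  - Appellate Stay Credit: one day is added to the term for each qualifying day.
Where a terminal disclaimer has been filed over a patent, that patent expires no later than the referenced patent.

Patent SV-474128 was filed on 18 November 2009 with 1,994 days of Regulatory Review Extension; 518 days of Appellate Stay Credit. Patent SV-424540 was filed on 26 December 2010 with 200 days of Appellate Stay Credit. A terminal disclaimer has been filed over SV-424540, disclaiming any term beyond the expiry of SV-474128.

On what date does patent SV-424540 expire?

Natural term of SV-424540:
  Base: filing + 24 years → 26 December 2034.
  Appellate Stay Credit: +200 days → 14 July 2035.
Expiry of referenced patent SV-474128:
  Base: filing + 24 years → 18 November 2033.
  Regulatory Review Extension: 1994 days claimed exceeds the 1258-day cap, so +1258 days → 29 April 2037.
  Appellate Stay Credit: +518 days → 29 September 2038.
Terminal disclaimer: SV-424540 expires on the earlier of 14 July 2035 and 29 September 2038.

July 14, 2035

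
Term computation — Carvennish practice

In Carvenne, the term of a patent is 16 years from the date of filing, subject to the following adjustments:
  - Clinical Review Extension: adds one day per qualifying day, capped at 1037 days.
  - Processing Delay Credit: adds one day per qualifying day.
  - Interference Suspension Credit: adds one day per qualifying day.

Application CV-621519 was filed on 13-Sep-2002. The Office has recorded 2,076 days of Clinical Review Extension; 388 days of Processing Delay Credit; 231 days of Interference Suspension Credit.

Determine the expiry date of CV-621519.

March 27, 2023

Base term: filing date + 16 years → 13 September 2018.
Clinical Review Extension: 2076 days claimed exceeds the 1037-day cap, so +1037 days → 16 July 2021.
Processing Delay Credit: +388 days → 8 August 2022.
Interference Suspension Credit: +231 days → 27 March 2023.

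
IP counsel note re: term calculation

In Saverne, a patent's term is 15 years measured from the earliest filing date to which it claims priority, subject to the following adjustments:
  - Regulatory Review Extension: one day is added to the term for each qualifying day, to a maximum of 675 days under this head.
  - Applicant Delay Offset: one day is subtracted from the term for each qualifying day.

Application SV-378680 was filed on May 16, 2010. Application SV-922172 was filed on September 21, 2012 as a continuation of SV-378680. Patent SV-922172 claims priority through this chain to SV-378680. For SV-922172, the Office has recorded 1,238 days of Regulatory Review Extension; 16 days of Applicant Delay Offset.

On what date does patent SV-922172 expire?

2027-03-06

Earliest priority filing: 16 May 2010.
Base term: 16 May 2010 + 15 years → 16 May 2025.
Regulatory Review Extension: 1238 days claimed exceeds the 675-day cap, so +675 days → 22 March 2027.
Applicant Delay Offset: −16 days → 6 March 2027.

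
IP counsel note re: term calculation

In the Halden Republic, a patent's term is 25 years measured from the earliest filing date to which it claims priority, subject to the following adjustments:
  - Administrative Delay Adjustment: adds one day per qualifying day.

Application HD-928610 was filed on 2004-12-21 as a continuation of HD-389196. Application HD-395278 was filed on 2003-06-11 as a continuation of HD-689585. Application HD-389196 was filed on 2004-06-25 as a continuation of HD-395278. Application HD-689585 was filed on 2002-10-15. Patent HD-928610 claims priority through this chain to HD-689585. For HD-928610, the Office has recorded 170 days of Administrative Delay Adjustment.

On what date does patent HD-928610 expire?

Earliest priority filing: 15 October 2002.
Base term: 15 October 2002 + 25 years → 15 October 2027.
Administrative Delay Adjustment: +170 days → 2 April 2028.

April 2, 2028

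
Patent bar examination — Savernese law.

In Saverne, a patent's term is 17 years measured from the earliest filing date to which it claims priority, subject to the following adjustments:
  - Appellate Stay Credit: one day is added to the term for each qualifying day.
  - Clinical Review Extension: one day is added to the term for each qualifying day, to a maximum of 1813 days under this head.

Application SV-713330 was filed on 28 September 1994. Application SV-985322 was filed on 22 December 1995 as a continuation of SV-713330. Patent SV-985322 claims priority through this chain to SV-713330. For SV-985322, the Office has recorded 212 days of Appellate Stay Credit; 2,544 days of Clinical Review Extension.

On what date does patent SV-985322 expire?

Earliest priority filing: 28 September 1994.
Base term: 28 September 1994 + 17 years → 28 September 2011.
Appellate Stay Credit: +212 days → 27 April 2012.
Clinical Review Extension: 2544 days claimed exceeds the 1813-day cap, so +1813 days → 14 April 2017.

2017-04-14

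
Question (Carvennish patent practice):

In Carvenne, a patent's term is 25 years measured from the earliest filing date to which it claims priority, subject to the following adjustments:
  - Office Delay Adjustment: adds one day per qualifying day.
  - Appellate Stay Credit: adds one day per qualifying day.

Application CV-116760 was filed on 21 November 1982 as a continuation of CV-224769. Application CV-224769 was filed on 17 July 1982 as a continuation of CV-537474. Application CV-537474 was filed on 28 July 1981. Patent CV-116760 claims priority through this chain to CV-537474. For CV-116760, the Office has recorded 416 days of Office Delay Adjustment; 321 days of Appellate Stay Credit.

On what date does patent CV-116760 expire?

Earliest priority filing: 28 July 1981.
Base term: 28 July 1981 + 25 years → 28 July 2006.
Office Delay Adjustment: +416 days → 17 September 2007.
Appellate Stay Credit: +321 days → 3 August 2008.

August 3, 2008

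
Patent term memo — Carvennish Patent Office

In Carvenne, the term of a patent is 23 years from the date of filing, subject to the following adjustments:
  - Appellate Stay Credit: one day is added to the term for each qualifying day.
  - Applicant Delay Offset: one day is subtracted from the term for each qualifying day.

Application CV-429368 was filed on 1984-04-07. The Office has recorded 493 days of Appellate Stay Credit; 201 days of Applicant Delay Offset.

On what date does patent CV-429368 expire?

2008-01-24

Base term: filing date + 23 years → 7 April 2007.
Appellate Stay Credit: +493 days → 12 August 2008.
Applicant Delay Offset: −201 days → 24 January 2008.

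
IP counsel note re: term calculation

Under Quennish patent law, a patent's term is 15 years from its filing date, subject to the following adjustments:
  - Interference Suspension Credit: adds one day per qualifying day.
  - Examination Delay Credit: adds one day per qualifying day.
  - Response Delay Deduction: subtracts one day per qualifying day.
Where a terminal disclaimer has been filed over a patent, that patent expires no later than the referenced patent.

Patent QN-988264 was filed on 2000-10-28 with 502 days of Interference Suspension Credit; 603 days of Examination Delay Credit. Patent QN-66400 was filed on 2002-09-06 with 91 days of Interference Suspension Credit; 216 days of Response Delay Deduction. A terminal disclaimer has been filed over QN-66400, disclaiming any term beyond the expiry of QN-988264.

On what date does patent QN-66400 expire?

2017-05-04

Natural term of QN-66400:
  Base: filing + 15 years → 6 September 2017.
  Interference Suspension Credit: +91 days → 6 December 2017.
  Response Delay Deduction: −216 days → 4 May 2017.
Expiry of referenced patent QN-988264:
  Base: filing + 15 years → 28 October 2015.
  Interference Suspension Credit: +502 days → 13 March 2017.
  Examination Delay Credit: +603 days → 6 November 2018.
Terminal disclaimer: QN-66400 expires on the earlier of 4 May 2017 and 6 November 2018.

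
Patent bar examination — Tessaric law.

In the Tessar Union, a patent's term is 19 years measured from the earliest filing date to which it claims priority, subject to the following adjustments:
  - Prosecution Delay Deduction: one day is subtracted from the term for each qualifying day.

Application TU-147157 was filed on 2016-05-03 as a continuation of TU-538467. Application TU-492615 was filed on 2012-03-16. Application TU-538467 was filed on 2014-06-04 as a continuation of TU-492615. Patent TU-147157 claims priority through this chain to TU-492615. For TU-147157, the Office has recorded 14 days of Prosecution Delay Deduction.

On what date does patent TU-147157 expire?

March 2, 2031

Earliest priority filing: 16 March 2012.
Base term: 16 March 2012 + 19 years → 16 March 2031.
Prosecution Delay Deduction: −14 days → 2 March 2031.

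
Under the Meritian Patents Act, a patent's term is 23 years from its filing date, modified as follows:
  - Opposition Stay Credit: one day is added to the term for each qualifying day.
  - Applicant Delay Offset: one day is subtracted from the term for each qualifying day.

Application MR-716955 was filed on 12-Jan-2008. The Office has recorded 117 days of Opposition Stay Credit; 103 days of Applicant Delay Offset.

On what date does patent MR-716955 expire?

2031-01-26

Base term: filing date + 23 years → 12 January 2031.
Opposition Stay Credit: +117 days → 9 May 2031.
Applicant Delay Offset: −103 days → 26 January 2031.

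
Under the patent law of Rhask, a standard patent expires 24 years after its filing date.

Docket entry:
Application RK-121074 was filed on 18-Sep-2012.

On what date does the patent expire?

Filing date + 24 years → 18 September 2036.

2036-09-18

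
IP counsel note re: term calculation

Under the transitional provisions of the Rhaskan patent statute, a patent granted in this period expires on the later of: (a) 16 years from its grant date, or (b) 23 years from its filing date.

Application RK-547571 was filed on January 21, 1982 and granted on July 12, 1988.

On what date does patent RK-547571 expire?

2005-01-21

(a) grant + 16 years → 12 July 2004.
(b) filing + 23 years → 21 January 2005.
Later of the two: 21 January 2005.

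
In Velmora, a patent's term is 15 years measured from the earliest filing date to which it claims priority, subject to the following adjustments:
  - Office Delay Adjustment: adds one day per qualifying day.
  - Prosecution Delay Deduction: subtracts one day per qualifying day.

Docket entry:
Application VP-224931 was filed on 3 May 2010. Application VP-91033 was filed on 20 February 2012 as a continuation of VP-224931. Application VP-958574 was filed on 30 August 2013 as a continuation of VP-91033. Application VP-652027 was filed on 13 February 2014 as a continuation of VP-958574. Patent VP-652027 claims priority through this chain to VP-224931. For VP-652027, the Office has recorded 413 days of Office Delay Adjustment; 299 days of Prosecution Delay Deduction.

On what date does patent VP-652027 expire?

2025-08-25

Earliest priority filing: 3 May 2010.
Base term: 3 May 2010 + 15 years → 3 May 2025.
Office Delay Adjustment: +413 days → 20 June 2026.
Prosecution Delay Deduction: −299 days → 25 August 2025.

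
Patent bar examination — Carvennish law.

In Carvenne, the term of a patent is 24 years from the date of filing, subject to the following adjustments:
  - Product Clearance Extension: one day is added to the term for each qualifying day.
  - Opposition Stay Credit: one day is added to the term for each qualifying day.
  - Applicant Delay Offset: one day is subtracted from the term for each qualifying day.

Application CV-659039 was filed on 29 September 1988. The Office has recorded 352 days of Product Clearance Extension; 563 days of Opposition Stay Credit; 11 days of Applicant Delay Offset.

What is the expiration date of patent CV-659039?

Base term: filing date + 24 years → 29 September 2012.
Product Clearance Extension: +352 days → 16 September 2013.
Opposition Stay Credit: +563 days → 2 April 2015.
Applicant Delay Offset: −11 days → 22 March 2015.

2015-03-22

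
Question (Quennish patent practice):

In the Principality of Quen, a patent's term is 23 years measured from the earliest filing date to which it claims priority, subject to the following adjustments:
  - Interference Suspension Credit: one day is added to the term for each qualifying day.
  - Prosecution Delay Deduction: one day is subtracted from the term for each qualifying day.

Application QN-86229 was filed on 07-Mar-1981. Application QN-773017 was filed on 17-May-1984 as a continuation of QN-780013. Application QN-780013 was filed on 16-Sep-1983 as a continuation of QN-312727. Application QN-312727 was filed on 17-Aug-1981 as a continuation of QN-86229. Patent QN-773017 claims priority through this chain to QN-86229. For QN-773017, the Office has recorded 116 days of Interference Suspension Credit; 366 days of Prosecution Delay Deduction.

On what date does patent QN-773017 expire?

2003-07-01

Earliest priority filing: 7 March 1981.
Base term: 7 March 1981 + 23 years → 7 March 2004.
Interference Suspension Credit: +116 days → 1 July 2004.
Prosecution Delay Deduction: −366 days → 1 July 2003.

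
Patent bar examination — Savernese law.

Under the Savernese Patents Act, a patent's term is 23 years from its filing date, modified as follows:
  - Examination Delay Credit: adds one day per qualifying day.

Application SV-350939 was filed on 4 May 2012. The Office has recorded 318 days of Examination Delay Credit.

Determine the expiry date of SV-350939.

Base term: filing date + 23 years → 4 May 2035.
Examination Delay Credit: +318 days → 17 March 2036.

March 17, 2036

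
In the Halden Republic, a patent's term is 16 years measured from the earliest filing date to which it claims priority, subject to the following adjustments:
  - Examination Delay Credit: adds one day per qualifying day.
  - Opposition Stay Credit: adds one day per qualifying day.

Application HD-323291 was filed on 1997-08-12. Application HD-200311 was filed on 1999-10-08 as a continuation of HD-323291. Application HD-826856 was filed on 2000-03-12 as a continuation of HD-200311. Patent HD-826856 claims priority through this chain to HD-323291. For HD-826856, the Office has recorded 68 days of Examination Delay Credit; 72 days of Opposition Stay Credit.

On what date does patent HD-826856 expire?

December 30, 2013

Earliest priority filing: 12 August 1997.
Base term: 12 August 1997 + 16 years → 12 August 2013.
Examination Delay Credit: +68 days → 19 October 2013.
Opposition Stay Credit: +72 days → 30 December 2013.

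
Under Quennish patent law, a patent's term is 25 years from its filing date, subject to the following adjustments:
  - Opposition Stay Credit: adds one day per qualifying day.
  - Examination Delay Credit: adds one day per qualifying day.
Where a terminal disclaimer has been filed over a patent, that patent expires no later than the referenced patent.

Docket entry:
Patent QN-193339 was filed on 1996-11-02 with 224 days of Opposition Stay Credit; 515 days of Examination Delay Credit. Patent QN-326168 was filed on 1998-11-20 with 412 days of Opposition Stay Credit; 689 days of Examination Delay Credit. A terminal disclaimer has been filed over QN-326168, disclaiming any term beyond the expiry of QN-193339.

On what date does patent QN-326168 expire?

Natural term of QN-326168:
  Base: filing + 25 years → 20 November 2023.
  Opposition Stay Credit: +412 days → 5 January 2025.
  Examination Delay Credit: +689 days → 25 November 2026.
Expiry of referenced patent QN-193339:
  Base: filing + 25 years → 2 November 2021.
  Opposition Stay Credit: +224 days → 14 June 2022.
  Examination Delay Credit: +515 days → 11 November 2023.
Terminal disclaimer: QN-326168 expires on the earlier of 25 November 2026 and 11 November 2023.

November 11, 2023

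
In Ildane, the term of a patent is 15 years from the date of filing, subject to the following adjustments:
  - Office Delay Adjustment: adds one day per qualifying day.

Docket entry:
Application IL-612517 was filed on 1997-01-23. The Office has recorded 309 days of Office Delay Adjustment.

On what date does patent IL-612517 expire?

2012-11-27

Base term: filing date + 15 years → 23 January 2012.
Office Delay Adjustment: +309 days → 27 November 2012.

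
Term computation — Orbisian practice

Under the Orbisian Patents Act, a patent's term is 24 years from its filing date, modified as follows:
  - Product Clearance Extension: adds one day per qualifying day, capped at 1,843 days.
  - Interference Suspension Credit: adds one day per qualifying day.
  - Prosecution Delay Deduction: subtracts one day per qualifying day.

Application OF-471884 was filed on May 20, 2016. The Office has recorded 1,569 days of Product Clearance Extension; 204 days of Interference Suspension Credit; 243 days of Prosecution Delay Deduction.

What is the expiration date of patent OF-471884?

Base term: filing date + 24 years → 20 May 2040.
Product Clearance Extension: 1569 days (within the 1843-day cap) → +1569 days → 5 September 2044.
Interference Suspension Credit: +204 days → 28 March 2045.
Prosecution Delay Deduction: −243 days → 28 July 2044.

2044-07-28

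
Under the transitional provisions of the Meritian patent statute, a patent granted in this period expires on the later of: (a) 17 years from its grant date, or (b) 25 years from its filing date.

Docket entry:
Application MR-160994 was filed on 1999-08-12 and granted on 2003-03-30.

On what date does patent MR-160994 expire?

(a) grant + 17 years → 30 March 2020.
(b) filing + 25 years → 12 August 2024.
Later of the two: 12 August 2024.

August 12, 2024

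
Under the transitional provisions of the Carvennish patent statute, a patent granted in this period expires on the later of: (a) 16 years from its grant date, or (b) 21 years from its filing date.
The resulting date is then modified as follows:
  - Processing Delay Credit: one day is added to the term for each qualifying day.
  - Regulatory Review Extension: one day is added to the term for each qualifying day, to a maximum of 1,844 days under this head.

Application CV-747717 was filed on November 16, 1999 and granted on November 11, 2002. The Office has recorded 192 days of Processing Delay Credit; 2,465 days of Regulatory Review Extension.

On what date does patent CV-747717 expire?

(a) grant + 16 years → 11 November 2018.
(b) filing + 21 years → 16 November 2020.
Later of the two: 16 November 2020.
Processing Delay Credit: +192 days → 27 May 2021.
Regulatory Review Extension: 2465 days claimed exceeds the 1844-day cap, so +1844 days → 14 June 2026.

June 14, 2026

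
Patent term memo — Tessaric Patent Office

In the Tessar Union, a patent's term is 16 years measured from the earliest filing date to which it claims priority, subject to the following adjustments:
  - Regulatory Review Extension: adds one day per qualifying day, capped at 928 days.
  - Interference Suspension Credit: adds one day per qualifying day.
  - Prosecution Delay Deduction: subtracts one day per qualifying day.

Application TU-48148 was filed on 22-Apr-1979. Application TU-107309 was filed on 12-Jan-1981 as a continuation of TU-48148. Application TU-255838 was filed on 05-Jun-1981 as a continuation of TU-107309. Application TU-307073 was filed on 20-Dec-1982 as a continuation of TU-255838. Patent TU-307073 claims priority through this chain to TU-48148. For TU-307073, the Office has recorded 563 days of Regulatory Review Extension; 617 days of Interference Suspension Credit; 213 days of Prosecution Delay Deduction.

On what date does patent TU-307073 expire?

Earliest priority filing: 22 April 1979.
Base term: 22 April 1979 + 16 years → 22 April 1995.
Regulatory Review Extension: 563 days (within the 928-day cap) → +563 days → 5 November 1996.
Interference Suspension Credit: +617 days → 15 July 1998.
Prosecution Delay Deduction: −213 days → 14 December 1997.

1997-12-14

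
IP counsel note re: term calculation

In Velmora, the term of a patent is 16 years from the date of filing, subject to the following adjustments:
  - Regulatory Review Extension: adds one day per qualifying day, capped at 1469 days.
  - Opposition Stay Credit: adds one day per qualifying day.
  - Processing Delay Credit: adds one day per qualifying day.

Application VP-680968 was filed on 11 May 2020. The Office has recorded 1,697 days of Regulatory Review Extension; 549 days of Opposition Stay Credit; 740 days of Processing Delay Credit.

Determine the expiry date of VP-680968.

Base term: filing date + 16 years → 11 May 2036.
Regulatory Review Extension: 1697 days claimed exceeds the 1469-day cap, so +1469 days → 19 May 2040.
Opposition Stay Credit: +549 days → 19 November 2041.
Processing Delay Credit: +740 days → 29 November 2043.

2043-11-29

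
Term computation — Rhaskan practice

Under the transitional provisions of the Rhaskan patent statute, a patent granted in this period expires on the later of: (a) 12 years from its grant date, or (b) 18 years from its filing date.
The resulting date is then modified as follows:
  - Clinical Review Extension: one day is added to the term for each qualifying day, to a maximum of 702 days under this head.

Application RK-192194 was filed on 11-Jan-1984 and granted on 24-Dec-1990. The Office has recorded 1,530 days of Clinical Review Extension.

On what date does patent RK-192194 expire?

2004-11-25

(a) grant + 12 years → 24 December 2002.
(b) filing + 18 years → 11 January 2002.
Later of the two: 24 December 2002.
Clinical Review Extension: 1530 days claimed exceeds the 702-day cap, so +702 days → 25 November 2004.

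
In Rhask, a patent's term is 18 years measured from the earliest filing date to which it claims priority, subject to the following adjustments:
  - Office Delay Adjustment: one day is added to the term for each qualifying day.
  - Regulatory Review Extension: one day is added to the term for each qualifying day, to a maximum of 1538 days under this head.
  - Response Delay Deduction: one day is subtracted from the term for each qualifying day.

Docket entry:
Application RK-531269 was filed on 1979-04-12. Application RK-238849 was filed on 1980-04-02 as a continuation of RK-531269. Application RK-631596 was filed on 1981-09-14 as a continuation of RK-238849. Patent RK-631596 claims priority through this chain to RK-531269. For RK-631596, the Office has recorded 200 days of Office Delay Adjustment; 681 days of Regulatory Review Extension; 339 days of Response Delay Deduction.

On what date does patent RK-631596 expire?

October 6, 1998

Earliest priority filing: 12 April 1979.
Base term: 12 April 1979 + 18 years → 12 April 1997.
Office Delay Adjustment: +200 days → 29 October 1997.
Regulatory Review Extension: 681 days (within the 1538-day cap) → +681 days → 10 September 1999.
Response Delay Deduction: −339 days → 6 October 1998.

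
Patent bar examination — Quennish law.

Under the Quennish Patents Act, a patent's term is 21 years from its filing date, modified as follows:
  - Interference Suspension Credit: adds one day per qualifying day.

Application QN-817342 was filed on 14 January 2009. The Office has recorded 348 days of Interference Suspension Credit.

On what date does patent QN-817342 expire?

Base term: filing date + 21 years → 14 January 2030.
Interference Suspension Credit: +348 days → 28 December 2030.

December 28, 2030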